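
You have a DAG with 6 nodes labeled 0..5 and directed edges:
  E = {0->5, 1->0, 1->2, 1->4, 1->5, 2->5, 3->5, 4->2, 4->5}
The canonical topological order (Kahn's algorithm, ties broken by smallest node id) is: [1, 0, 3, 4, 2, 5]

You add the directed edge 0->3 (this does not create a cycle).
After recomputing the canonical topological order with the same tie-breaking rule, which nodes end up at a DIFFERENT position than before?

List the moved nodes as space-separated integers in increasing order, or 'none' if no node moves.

Old toposort: [1, 0, 3, 4, 2, 5]
Added edge 0->3
Recompute Kahn (smallest-id tiebreak):
  initial in-degrees: [1, 0, 2, 1, 1, 5]
  ready (indeg=0): [1]
  pop 1: indeg[0]->0; indeg[2]->1; indeg[4]->0; indeg[5]->4 | ready=[0, 4] | order so far=[1]
  pop 0: indeg[3]->0; indeg[5]->3 | ready=[3, 4] | order so far=[1, 0]
  pop 3: indeg[5]->2 | ready=[4] | order so far=[1, 0, 3]
  pop 4: indeg[2]->0; indeg[5]->1 | ready=[2] | order so far=[1, 0, 3, 4]
  pop 2: indeg[5]->0 | ready=[5] | order so far=[1, 0, 3, 4, 2]
  pop 5: no out-edges | ready=[] | order so far=[1, 0, 3, 4, 2, 5]
New canonical toposort: [1, 0, 3, 4, 2, 5]
Compare positions:
  Node 0: index 1 -> 1 (same)
  Node 1: index 0 -> 0 (same)
  Node 2: index 4 -> 4 (same)
  Node 3: index 2 -> 2 (same)
  Node 4: index 3 -> 3 (same)
  Node 5: index 5 -> 5 (same)
Nodes that changed position: none

Answer: none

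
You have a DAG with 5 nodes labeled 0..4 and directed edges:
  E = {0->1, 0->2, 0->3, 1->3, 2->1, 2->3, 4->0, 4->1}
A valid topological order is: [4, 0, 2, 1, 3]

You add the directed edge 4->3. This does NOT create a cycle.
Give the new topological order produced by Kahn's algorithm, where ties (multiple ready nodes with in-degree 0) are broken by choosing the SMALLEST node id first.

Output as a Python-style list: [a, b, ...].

Old toposort: [4, 0, 2, 1, 3]
Added edge: 4->3
Position of 4 (0) < position of 3 (4). Old order still valid.
Run Kahn's algorithm (break ties by smallest node id):
  initial in-degrees: [1, 3, 1, 4, 0]
  ready (indeg=0): [4]
  pop 4: indeg[0]->0; indeg[1]->2; indeg[3]->3 | ready=[0] | order so far=[4]
  pop 0: indeg[1]->1; indeg[2]->0; indeg[3]->2 | ready=[2] | order so far=[4, 0]
  pop 2: indeg[1]->0; indeg[3]->1 | ready=[1] | order so far=[4, 0, 2]
  pop 1: indeg[3]->0 | ready=[3] | order so far=[4, 0, 2, 1]
  pop 3: no out-edges | ready=[] | order so far=[4, 0, 2, 1, 3]
  Result: [4, 0, 2, 1, 3]

Answer: [4, 0, 2, 1, 3]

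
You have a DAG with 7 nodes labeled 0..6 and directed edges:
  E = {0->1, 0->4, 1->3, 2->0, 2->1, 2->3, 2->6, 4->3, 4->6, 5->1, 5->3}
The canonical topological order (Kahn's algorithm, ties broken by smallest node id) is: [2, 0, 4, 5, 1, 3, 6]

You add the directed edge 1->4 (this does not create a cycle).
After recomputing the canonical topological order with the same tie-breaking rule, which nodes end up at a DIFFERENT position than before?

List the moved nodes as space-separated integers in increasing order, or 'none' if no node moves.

Answer: 1 4 5

Derivation:
Old toposort: [2, 0, 4, 5, 1, 3, 6]
Added edge 1->4
Recompute Kahn (smallest-id tiebreak):
  initial in-degrees: [1, 3, 0, 4, 2, 0, 2]
  ready (indeg=0): [2, 5]
  pop 2: indeg[0]->0; indeg[1]->2; indeg[3]->3; indeg[6]->1 | ready=[0, 5] | order so far=[2]
  pop 0: indeg[1]->1; indeg[4]->1 | ready=[5] | order so far=[2, 0]
  pop 5: indeg[1]->0; indeg[3]->2 | ready=[1] | order so far=[2, 0, 5]
  pop 1: indeg[3]->1; indeg[4]->0 | ready=[4] | order so far=[2, 0, 5, 1]
  pop 4: indeg[3]->0; indeg[6]->0 | ready=[3, 6] | order so far=[2, 0, 5, 1, 4]
  pop 3: no out-edges | ready=[6] | order so far=[2, 0, 5, 1, 4, 3]
  pop 6: no out-edges | ready=[] | order so far=[2, 0, 5, 1, 4, 3, 6]
New canonical toposort: [2, 0, 5, 1, 4, 3, 6]
Compare positions:
  Node 0: index 1 -> 1 (same)
  Node 1: index 4 -> 3 (moved)
  Node 2: index 0 -> 0 (same)
  Node 3: index 5 -> 5 (same)
  Node 4: index 2 -> 4 (moved)
  Node 5: index 3 -> 2 (moved)
  Node 6: index 6 -> 6 (same)
Nodes that changed position: 1 4 5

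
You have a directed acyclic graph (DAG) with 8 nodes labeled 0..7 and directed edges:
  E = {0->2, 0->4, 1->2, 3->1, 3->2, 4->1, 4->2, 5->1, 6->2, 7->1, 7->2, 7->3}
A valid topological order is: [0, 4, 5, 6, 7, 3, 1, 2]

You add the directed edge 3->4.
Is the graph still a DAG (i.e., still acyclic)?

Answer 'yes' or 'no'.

Given toposort: [0, 4, 5, 6, 7, 3, 1, 2]
Position of 3: index 5; position of 4: index 1
New edge 3->4: backward (u after v in old order)
Backward edge: old toposort is now invalid. Check if this creates a cycle.
Does 4 already reach 3? Reachable from 4: [1, 2, 4]. NO -> still a DAG (reorder needed).
Still a DAG? yes

Answer: yes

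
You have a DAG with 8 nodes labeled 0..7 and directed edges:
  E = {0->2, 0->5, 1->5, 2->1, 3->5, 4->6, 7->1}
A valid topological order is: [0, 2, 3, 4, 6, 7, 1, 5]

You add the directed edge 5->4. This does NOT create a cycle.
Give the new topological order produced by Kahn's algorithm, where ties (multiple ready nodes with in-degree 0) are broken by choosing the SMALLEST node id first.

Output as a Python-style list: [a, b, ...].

Answer: [0, 2, 3, 7, 1, 5, 4, 6]

Derivation:
Old toposort: [0, 2, 3, 4, 6, 7, 1, 5]
Added edge: 5->4
Position of 5 (7) > position of 4 (3). Must reorder: 5 must now come before 4.
Run Kahn's algorithm (break ties by smallest node id):
  initial in-degrees: [0, 2, 1, 0, 1, 3, 1, 0]
  ready (indeg=0): [0, 3, 7]
  pop 0: indeg[2]->0; indeg[5]->2 | ready=[2, 3, 7] | order so far=[0]
  pop 2: indeg[1]->1 | ready=[3, 7] | order so far=[0, 2]
  pop 3: indeg[5]->1 | ready=[7] | order so far=[0, 2, 3]
  pop 7: indeg[1]->0 | ready=[1] | order so far=[0, 2, 3, 7]
  pop 1: indeg[5]->0 | ready=[5] | order so far=[0, 2, 3, 7, 1]
  pop 5: indeg[4]->0 | ready=[4] | order so far=[0, 2, 3, 7, 1, 5]
  pop 4: indeg[6]->0 | ready=[6] | order so far=[0, 2, 3, 7, 1, 5, 4]
  pop 6: no out-edges | ready=[] | order so far=[0, 2, 3, 7, 1, 5, 4, 6]
  Result: [0, 2, 3, 7, 1, 5, 4, 6]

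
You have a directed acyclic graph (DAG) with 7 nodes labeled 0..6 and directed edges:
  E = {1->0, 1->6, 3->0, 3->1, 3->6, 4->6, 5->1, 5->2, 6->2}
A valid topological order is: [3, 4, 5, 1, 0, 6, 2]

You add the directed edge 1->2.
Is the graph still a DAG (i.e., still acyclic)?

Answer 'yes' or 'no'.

Given toposort: [3, 4, 5, 1, 0, 6, 2]
Position of 1: index 3; position of 2: index 6
New edge 1->2: forward
Forward edge: respects the existing order. Still a DAG, same toposort still valid.
Still a DAG? yes

Answer: yes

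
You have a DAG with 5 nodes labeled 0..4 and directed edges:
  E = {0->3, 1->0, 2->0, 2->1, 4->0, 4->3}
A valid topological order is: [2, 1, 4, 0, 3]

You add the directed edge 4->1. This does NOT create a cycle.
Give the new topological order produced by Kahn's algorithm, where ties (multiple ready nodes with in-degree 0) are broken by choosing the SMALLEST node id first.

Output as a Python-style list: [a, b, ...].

Old toposort: [2, 1, 4, 0, 3]
Added edge: 4->1
Position of 4 (2) > position of 1 (1). Must reorder: 4 must now come before 1.
Run Kahn's algorithm (break ties by smallest node id):
  initial in-degrees: [3, 2, 0, 2, 0]
  ready (indeg=0): [2, 4]
  pop 2: indeg[0]->2; indeg[1]->1 | ready=[4] | order so far=[2]
  pop 4: indeg[0]->1; indeg[1]->0; indeg[3]->1 | ready=[1] | order so far=[2, 4]
  pop 1: indeg[0]->0 | ready=[0] | order so far=[2, 4, 1]
  pop 0: indeg[3]->0 | ready=[3] | order so far=[2, 4, 1, 0]
  pop 3: no out-edges | ready=[] | order so far=[2, 4, 1, 0, 3]
  Result: [2, 4, 1, 0, 3]

Answer: [2, 4, 1, 0, 3]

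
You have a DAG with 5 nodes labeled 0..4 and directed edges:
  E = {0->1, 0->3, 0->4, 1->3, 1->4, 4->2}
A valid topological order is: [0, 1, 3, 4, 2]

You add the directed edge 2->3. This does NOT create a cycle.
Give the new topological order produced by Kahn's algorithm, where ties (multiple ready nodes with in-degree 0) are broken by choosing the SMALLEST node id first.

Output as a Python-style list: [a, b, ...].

Old toposort: [0, 1, 3, 4, 2]
Added edge: 2->3
Position of 2 (4) > position of 3 (2). Must reorder: 2 must now come before 3.
Run Kahn's algorithm (break ties by smallest node id):
  initial in-degrees: [0, 1, 1, 3, 2]
  ready (indeg=0): [0]
  pop 0: indeg[1]->0; indeg[3]->2; indeg[4]->1 | ready=[1] | order so far=[0]
  pop 1: indeg[3]->1; indeg[4]->0 | ready=[4] | order so far=[0, 1]
  pop 4: indeg[2]->0 | ready=[2] | order so far=[0, 1, 4]
  pop 2: indeg[3]->0 | ready=[3] | order so far=[0, 1, 4, 2]
  pop 3: no out-edges | ready=[] | order so far=[0, 1, 4, 2, 3]
  Result: [0, 1, 4, 2, 3]

Answer: [0, 1, 4, 2, 3]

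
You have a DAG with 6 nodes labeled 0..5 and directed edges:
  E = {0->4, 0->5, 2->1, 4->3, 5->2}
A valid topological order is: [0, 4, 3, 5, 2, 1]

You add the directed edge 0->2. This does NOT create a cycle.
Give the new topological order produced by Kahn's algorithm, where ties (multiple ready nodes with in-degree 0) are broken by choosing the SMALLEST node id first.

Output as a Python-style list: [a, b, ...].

Answer: [0, 4, 3, 5, 2, 1]

Derivation:
Old toposort: [0, 4, 3, 5, 2, 1]
Added edge: 0->2
Position of 0 (0) < position of 2 (4). Old order still valid.
Run Kahn's algorithm (break ties by smallest node id):
  initial in-degrees: [0, 1, 2, 1, 1, 1]
  ready (indeg=0): [0]
  pop 0: indeg[2]->1; indeg[4]->0; indeg[5]->0 | ready=[4, 5] | order so far=[0]
  pop 4: indeg[3]->0 | ready=[3, 5] | order so far=[0, 4]
  pop 3: no out-edges | ready=[5] | order so far=[0, 4, 3]
  pop 5: indeg[2]->0 | ready=[2] | order so far=[0, 4, 3, 5]
  pop 2: indeg[1]->0 | ready=[1] | order so far=[0, 4, 3, 5, 2]
  pop 1: no out-edges | ready=[] | order so far=[0, 4, 3, 5, 2, 1]
  Result: [0, 4, 3, 5, 2, 1]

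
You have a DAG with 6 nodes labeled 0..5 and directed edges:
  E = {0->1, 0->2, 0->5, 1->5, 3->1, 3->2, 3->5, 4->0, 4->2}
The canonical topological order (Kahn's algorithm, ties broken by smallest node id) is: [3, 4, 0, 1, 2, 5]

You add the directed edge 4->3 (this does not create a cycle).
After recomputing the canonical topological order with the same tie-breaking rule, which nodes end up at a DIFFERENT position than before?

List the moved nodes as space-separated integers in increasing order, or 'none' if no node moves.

Old toposort: [3, 4, 0, 1, 2, 5]
Added edge 4->3
Recompute Kahn (smallest-id tiebreak):
  initial in-degrees: [1, 2, 3, 1, 0, 3]
  ready (indeg=0): [4]
  pop 4: indeg[0]->0; indeg[2]->2; indeg[3]->0 | ready=[0, 3] | order so far=[4]
  pop 0: indeg[1]->1; indeg[2]->1; indeg[5]->2 | ready=[3] | order so far=[4, 0]
  pop 3: indeg[1]->0; indeg[2]->0; indeg[5]->1 | ready=[1, 2] | order so far=[4, 0, 3]
  pop 1: indeg[5]->0 | ready=[2, 5] | order so far=[4, 0, 3, 1]
  pop 2: no out-edges | ready=[5] | order so far=[4, 0, 3, 1, 2]
  pop 5: no out-edges | ready=[] | order so far=[4, 0, 3, 1, 2, 5]
New canonical toposort: [4, 0, 3, 1, 2, 5]
Compare positions:
  Node 0: index 2 -> 1 (moved)
  Node 1: index 3 -> 3 (same)
  Node 2: index 4 -> 4 (same)
  Node 3: index 0 -> 2 (moved)
  Node 4: index 1 -> 0 (moved)
  Node 5: index 5 -> 5 (same)
Nodes that changed position: 0 3 4

Answer: 0 3 4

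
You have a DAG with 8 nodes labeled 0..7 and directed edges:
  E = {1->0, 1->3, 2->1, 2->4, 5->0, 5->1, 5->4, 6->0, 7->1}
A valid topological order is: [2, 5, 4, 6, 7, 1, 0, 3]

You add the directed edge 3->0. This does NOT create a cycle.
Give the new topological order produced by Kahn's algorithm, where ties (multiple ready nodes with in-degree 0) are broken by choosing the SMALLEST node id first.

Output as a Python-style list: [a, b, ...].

Answer: [2, 5, 4, 6, 7, 1, 3, 0]

Derivation:
Old toposort: [2, 5, 4, 6, 7, 1, 0, 3]
Added edge: 3->0
Position of 3 (7) > position of 0 (6). Must reorder: 3 must now come before 0.
Run Kahn's algorithm (break ties by smallest node id):
  initial in-degrees: [4, 3, 0, 1, 2, 0, 0, 0]
  ready (indeg=0): [2, 5, 6, 7]
  pop 2: indeg[1]->2; indeg[4]->1 | ready=[5, 6, 7] | order so far=[2]
  pop 5: indeg[0]->3; indeg[1]->1; indeg[4]->0 | ready=[4, 6, 7] | order so far=[2, 5]
  pop 4: no out-edges | ready=[6, 7] | order so far=[2, 5, 4]
  pop 6: indeg[0]->2 | ready=[7] | order so far=[2, 5, 4, 6]
  pop 7: indeg[1]->0 | ready=[1] | order so far=[2, 5, 4, 6, 7]
  pop 1: indeg[0]->1; indeg[3]->0 | ready=[3] | order so far=[2, 5, 4, 6, 7, 1]
  pop 3: indeg[0]->0 | ready=[0] | order so far=[2, 5, 4, 6, 7, 1, 3]
  pop 0: no out-edges | ready=[] | order so far=[2, 5, 4, 6, 7, 1, 3, 0]
  Result: [2, 5, 4, 6, 7, 1, 3, 0]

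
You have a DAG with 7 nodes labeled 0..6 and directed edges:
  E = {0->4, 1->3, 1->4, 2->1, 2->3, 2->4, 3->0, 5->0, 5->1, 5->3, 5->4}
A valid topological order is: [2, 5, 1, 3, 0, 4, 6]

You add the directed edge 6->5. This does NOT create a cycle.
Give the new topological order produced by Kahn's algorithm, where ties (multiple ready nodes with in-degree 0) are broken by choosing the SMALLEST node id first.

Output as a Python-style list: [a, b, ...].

Answer: [2, 6, 5, 1, 3, 0, 4]

Derivation:
Old toposort: [2, 5, 1, 3, 0, 4, 6]
Added edge: 6->5
Position of 6 (6) > position of 5 (1). Must reorder: 6 must now come before 5.
Run Kahn's algorithm (break ties by smallest node id):
  initial in-degrees: [2, 2, 0, 3, 4, 1, 0]
  ready (indeg=0): [2, 6]
  pop 2: indeg[1]->1; indeg[3]->2; indeg[4]->3 | ready=[6] | order so far=[2]
  pop 6: indeg[5]->0 | ready=[5] | order so far=[2, 6]
  pop 5: indeg[0]->1; indeg[1]->0; indeg[3]->1; indeg[4]->2 | ready=[1] | order so far=[2, 6, 5]
  pop 1: indeg[3]->0; indeg[4]->1 | ready=[3] | order so far=[2, 6, 5, 1]
  pop 3: indeg[0]->0 | ready=[0] | order so far=[2, 6, 5, 1, 3]
  pop 0: indeg[4]->0 | ready=[4] | order so far=[2, 6, 5, 1, 3, 0]
  pop 4: no out-edges | ready=[] | order so far=[2, 6, 5, 1, 3, 0, 4]
  Result: [2, 6, 5, 1, 3, 0, 4]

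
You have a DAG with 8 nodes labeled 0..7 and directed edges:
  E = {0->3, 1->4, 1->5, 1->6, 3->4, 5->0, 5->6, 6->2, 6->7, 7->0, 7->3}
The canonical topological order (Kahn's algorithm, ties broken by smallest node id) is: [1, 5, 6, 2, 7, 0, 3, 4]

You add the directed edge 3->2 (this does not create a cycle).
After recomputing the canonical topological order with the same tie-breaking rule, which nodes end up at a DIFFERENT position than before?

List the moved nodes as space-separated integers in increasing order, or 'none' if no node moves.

Old toposort: [1, 5, 6, 2, 7, 0, 3, 4]
Added edge 3->2
Recompute Kahn (smallest-id tiebreak):
  initial in-degrees: [2, 0, 2, 2, 2, 1, 2, 1]
  ready (indeg=0): [1]
  pop 1: indeg[4]->1; indeg[5]->0; indeg[6]->1 | ready=[5] | order so far=[1]
  pop 5: indeg[0]->1; indeg[6]->0 | ready=[6] | order so far=[1, 5]
  pop 6: indeg[2]->1; indeg[7]->0 | ready=[7] | order so far=[1, 5, 6]
  pop 7: indeg[0]->0; indeg[3]->1 | ready=[0] | order so far=[1, 5, 6, 7]
  pop 0: indeg[3]->0 | ready=[3] | order so far=[1, 5, 6, 7, 0]
  pop 3: indeg[2]->0; indeg[4]->0 | ready=[2, 4] | order so far=[1, 5, 6, 7, 0, 3]
  pop 2: no out-edges | ready=[4] | order so far=[1, 5, 6, 7, 0, 3, 2]
  pop 4: no out-edges | ready=[] | order so far=[1, 5, 6, 7, 0, 3, 2, 4]
New canonical toposort: [1, 5, 6, 7, 0, 3, 2, 4]
Compare positions:
  Node 0: index 5 -> 4 (moved)
  Node 1: index 0 -> 0 (same)
  Node 2: index 3 -> 6 (moved)
  Node 3: index 6 -> 5 (moved)
  Node 4: index 7 -> 7 (same)
  Node 5: index 1 -> 1 (same)
  Node 6: index 2 -> 2 (same)
  Node 7: index 4 -> 3 (moved)
Nodes that changed position: 0 2 3 7

Answer: 0 2 3 7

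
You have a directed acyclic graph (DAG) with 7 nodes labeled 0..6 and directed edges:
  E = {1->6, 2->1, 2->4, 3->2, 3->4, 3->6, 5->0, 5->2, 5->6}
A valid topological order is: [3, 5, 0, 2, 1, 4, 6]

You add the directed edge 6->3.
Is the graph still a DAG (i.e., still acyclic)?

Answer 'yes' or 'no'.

Answer: no

Derivation:
Given toposort: [3, 5, 0, 2, 1, 4, 6]
Position of 6: index 6; position of 3: index 0
New edge 6->3: backward (u after v in old order)
Backward edge: old toposort is now invalid. Check if this creates a cycle.
Does 3 already reach 6? Reachable from 3: [1, 2, 3, 4, 6]. YES -> cycle!
Still a DAG? no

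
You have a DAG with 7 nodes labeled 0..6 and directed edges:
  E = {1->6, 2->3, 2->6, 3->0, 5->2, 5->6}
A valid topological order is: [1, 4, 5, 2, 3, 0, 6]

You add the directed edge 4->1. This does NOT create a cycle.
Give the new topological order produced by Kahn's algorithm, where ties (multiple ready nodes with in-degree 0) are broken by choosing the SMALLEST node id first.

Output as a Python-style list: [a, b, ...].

Old toposort: [1, 4, 5, 2, 3, 0, 6]
Added edge: 4->1
Position of 4 (1) > position of 1 (0). Must reorder: 4 must now come before 1.
Run Kahn's algorithm (break ties by smallest node id):
  initial in-degrees: [1, 1, 1, 1, 0, 0, 3]
  ready (indeg=0): [4, 5]
  pop 4: indeg[1]->0 | ready=[1, 5] | order so far=[4]
  pop 1: indeg[6]->2 | ready=[5] | order so far=[4, 1]
  pop 5: indeg[2]->0; indeg[6]->1 | ready=[2] | order so far=[4, 1, 5]
  pop 2: indeg[3]->0; indeg[6]->0 | ready=[3, 6] | order so far=[4, 1, 5, 2]
  pop 3: indeg[0]->0 | ready=[0, 6] | order so far=[4, 1, 5, 2, 3]
  pop 0: no out-edges | ready=[6] | order so far=[4, 1, 5, 2, 3, 0]
  pop 6: no out-edges | ready=[] | order so far=[4, 1, 5, 2, 3, 0, 6]
  Result: [4, 1, 5, 2, 3, 0, 6]

Answer: [4, 1, 5, 2, 3, 0, 6]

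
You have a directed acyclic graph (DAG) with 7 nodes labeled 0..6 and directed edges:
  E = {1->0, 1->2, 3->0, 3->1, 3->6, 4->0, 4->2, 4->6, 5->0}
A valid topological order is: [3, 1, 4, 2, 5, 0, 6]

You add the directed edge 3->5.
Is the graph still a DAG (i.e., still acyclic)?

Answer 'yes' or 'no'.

Given toposort: [3, 1, 4, 2, 5, 0, 6]
Position of 3: index 0; position of 5: index 4
New edge 3->5: forward
Forward edge: respects the existing order. Still a DAG, same toposort still valid.
Still a DAG? yes

Answer: yes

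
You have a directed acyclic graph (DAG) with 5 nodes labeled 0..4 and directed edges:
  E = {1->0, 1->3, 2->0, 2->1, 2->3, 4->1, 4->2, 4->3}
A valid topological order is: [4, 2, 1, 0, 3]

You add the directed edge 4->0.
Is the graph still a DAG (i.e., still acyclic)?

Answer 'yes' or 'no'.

Given toposort: [4, 2, 1, 0, 3]
Position of 4: index 0; position of 0: index 3
New edge 4->0: forward
Forward edge: respects the existing order. Still a DAG, same toposort still valid.
Still a DAG? yes

Answer: yes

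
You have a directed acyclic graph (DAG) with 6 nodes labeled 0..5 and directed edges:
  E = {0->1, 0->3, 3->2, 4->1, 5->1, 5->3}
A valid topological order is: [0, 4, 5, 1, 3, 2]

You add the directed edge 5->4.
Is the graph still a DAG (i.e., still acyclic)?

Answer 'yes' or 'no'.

Given toposort: [0, 4, 5, 1, 3, 2]
Position of 5: index 2; position of 4: index 1
New edge 5->4: backward (u after v in old order)
Backward edge: old toposort is now invalid. Check if this creates a cycle.
Does 4 already reach 5? Reachable from 4: [1, 4]. NO -> still a DAG (reorder needed).
Still a DAG? yes

Answer: yes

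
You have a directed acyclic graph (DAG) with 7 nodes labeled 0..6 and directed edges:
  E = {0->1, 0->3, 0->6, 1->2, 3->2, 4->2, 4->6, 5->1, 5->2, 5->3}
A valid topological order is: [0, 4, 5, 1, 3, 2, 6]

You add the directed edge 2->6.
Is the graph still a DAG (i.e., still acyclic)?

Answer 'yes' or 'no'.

Given toposort: [0, 4, 5, 1, 3, 2, 6]
Position of 2: index 5; position of 6: index 6
New edge 2->6: forward
Forward edge: respects the existing order. Still a DAG, same toposort still valid.
Still a DAG? yes

Answer: yes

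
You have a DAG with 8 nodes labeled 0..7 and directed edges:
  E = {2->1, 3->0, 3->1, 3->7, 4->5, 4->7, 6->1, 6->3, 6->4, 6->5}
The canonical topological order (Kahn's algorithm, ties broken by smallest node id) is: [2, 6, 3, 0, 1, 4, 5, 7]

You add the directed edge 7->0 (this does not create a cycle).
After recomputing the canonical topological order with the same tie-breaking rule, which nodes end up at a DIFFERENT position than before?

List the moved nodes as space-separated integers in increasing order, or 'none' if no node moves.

Old toposort: [2, 6, 3, 0, 1, 4, 5, 7]
Added edge 7->0
Recompute Kahn (smallest-id tiebreak):
  initial in-degrees: [2, 3, 0, 1, 1, 2, 0, 2]
  ready (indeg=0): [2, 6]
  pop 2: indeg[1]->2 | ready=[6] | order so far=[2]
  pop 6: indeg[1]->1; indeg[3]->0; indeg[4]->0; indeg[5]->1 | ready=[3, 4] | order so far=[2, 6]
  pop 3: indeg[0]->1; indeg[1]->0; indeg[7]->1 | ready=[1, 4] | order so far=[2, 6, 3]
  pop 1: no out-edges | ready=[4] | order so far=[2, 6, 3, 1]
  pop 4: indeg[5]->0; indeg[7]->0 | ready=[5, 7] | order so far=[2, 6, 3, 1, 4]
  pop 5: no out-edges | ready=[7] | order so far=[2, 6, 3, 1, 4, 5]
  pop 7: indeg[0]->0 | ready=[0] | order so far=[2, 6, 3, 1, 4, 5, 7]
  pop 0: no out-edges | ready=[] | order so far=[2, 6, 3, 1, 4, 5, 7, 0]
New canonical toposort: [2, 6, 3, 1, 4, 5, 7, 0]
Compare positions:
  Node 0: index 3 -> 7 (moved)
  Node 1: index 4 -> 3 (moved)
  Node 2: index 0 -> 0 (same)
  Node 3: index 2 -> 2 (same)
  Node 4: index 5 -> 4 (moved)
  Node 5: index 6 -> 5 (moved)
  Node 6: index 1 -> 1 (same)
  Node 7: index 7 -> 6 (moved)
Nodes that changed position: 0 1 4 5 7

Answer: 0 1 4 5 7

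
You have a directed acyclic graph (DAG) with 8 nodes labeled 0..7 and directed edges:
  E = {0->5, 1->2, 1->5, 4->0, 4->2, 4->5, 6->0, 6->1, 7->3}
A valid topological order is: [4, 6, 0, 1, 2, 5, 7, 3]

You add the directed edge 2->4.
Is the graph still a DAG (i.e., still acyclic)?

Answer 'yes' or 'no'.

Given toposort: [4, 6, 0, 1, 2, 5, 7, 3]
Position of 2: index 4; position of 4: index 0
New edge 2->4: backward (u after v in old order)
Backward edge: old toposort is now invalid. Check if this creates a cycle.
Does 4 already reach 2? Reachable from 4: [0, 2, 4, 5]. YES -> cycle!
Still a DAG? no

Answer: no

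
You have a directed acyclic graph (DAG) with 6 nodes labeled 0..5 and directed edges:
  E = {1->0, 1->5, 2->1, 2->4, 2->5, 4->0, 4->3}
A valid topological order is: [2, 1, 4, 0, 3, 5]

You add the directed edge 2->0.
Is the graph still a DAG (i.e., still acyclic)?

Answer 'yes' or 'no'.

Given toposort: [2, 1, 4, 0, 3, 5]
Position of 2: index 0; position of 0: index 3
New edge 2->0: forward
Forward edge: respects the existing order. Still a DAG, same toposort still valid.
Still a DAG? yes

Answer: yes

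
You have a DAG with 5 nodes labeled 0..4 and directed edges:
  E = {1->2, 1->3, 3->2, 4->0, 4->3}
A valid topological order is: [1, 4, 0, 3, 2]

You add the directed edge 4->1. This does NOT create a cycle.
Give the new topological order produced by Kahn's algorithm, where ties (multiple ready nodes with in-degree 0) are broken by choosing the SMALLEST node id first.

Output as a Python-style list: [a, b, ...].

Old toposort: [1, 4, 0, 3, 2]
Added edge: 4->1
Position of 4 (1) > position of 1 (0). Must reorder: 4 must now come before 1.
Run Kahn's algorithm (break ties by smallest node id):
  initial in-degrees: [1, 1, 2, 2, 0]
  ready (indeg=0): [4]
  pop 4: indeg[0]->0; indeg[1]->0; indeg[3]->1 | ready=[0, 1] | order so far=[4]
  pop 0: no out-edges | ready=[1] | order so far=[4, 0]
  pop 1: indeg[2]->1; indeg[3]->0 | ready=[3] | order so far=[4, 0, 1]
  pop 3: indeg[2]->0 | ready=[2] | order so far=[4, 0, 1, 3]
  pop 2: no out-edges | ready=[] | order so far=[4, 0, 1, 3, 2]
  Result: [4, 0, 1, 3, 2]

Answer: [4, 0, 1, 3, 2]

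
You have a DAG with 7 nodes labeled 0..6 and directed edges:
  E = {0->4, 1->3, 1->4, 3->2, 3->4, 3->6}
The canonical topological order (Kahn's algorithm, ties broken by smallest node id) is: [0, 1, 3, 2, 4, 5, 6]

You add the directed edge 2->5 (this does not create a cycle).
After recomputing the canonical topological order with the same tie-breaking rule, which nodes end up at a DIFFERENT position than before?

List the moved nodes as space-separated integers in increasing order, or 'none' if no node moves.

Old toposort: [0, 1, 3, 2, 4, 5, 6]
Added edge 2->5
Recompute Kahn (smallest-id tiebreak):
  initial in-degrees: [0, 0, 1, 1, 3, 1, 1]
  ready (indeg=0): [0, 1]
  pop 0: indeg[4]->2 | ready=[1] | order so far=[0]
  pop 1: indeg[3]->0; indeg[4]->1 | ready=[3] | order so far=[0, 1]
  pop 3: indeg[2]->0; indeg[4]->0; indeg[6]->0 | ready=[2, 4, 6] | order so far=[0, 1, 3]
  pop 2: indeg[5]->0 | ready=[4, 5, 6] | order so far=[0, 1, 3, 2]
  pop 4: no out-edges | ready=[5, 6] | order so far=[0, 1, 3, 2, 4]
  pop 5: no out-edges | ready=[6] | order so far=[0, 1, 3, 2, 4, 5]
  pop 6: no out-edges | ready=[] | order so far=[0, 1, 3, 2, 4, 5, 6]
New canonical toposort: [0, 1, 3, 2, 4, 5, 6]
Compare positions:
  Node 0: index 0 -> 0 (same)
  Node 1: index 1 -> 1 (same)
  Node 2: index 3 -> 3 (same)
  Node 3: index 2 -> 2 (same)
  Node 4: index 4 -> 4 (same)
  Node 5: index 5 -> 5 (same)
  Node 6: index 6 -> 6 (same)
Nodes that changed position: none

Answer: none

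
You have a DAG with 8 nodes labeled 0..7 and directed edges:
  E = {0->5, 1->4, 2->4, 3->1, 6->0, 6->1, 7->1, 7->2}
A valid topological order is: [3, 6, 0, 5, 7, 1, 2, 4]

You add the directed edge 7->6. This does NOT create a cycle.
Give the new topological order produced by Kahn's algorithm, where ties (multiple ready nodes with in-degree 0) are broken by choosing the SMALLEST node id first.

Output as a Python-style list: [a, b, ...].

Answer: [3, 7, 2, 6, 0, 1, 4, 5]

Derivation:
Old toposort: [3, 6, 0, 5, 7, 1, 2, 4]
Added edge: 7->6
Position of 7 (4) > position of 6 (1). Must reorder: 7 must now come before 6.
Run Kahn's algorithm (break ties by smallest node id):
  initial in-degrees: [1, 3, 1, 0, 2, 1, 1, 0]
  ready (indeg=0): [3, 7]
  pop 3: indeg[1]->2 | ready=[7] | order so far=[3]
  pop 7: indeg[1]->1; indeg[2]->0; indeg[6]->0 | ready=[2, 6] | order so far=[3, 7]
  pop 2: indeg[4]->1 | ready=[6] | order so far=[3, 7, 2]
  pop 6: indeg[0]->0; indeg[1]->0 | ready=[0, 1] | order so far=[3, 7, 2, 6]
  pop 0: indeg[5]->0 | ready=[1, 5] | order so far=[3, 7, 2, 6, 0]
  pop 1: indeg[4]->0 | ready=[4, 5] | order so far=[3, 7, 2, 6, 0, 1]
  pop 4: no out-edges | ready=[5] | order so far=[3, 7, 2, 6, 0, 1, 4]
  pop 5: no out-edges | ready=[] | order so far=[3, 7, 2, 6, 0, 1, 4, 5]
  Result: [3, 7, 2, 6, 0, 1, 4, 5]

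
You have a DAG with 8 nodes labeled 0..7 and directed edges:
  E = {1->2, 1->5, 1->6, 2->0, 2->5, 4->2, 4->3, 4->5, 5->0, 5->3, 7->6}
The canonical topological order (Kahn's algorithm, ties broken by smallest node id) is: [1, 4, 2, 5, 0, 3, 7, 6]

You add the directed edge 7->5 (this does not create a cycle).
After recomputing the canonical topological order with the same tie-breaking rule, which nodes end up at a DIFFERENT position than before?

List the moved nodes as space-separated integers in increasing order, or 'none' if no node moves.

Answer: 0 3 5 7

Derivation:
Old toposort: [1, 4, 2, 5, 0, 3, 7, 6]
Added edge 7->5
Recompute Kahn (smallest-id tiebreak):
  initial in-degrees: [2, 0, 2, 2, 0, 4, 2, 0]
  ready (indeg=0): [1, 4, 7]
  pop 1: indeg[2]->1; indeg[5]->3; indeg[6]->1 | ready=[4, 7] | order so far=[1]
  pop 4: indeg[2]->0; indeg[3]->1; indeg[5]->2 | ready=[2, 7] | order so far=[1, 4]
  pop 2: indeg[0]->1; indeg[5]->1 | ready=[7] | order so far=[1, 4, 2]
  pop 7: indeg[5]->0; indeg[6]->0 | ready=[5, 6] | order so far=[1, 4, 2, 7]
  pop 5: indeg[0]->0; indeg[3]->0 | ready=[0, 3, 6] | order so far=[1, 4, 2, 7, 5]
  pop 0: no out-edges | ready=[3, 6] | order so far=[1, 4, 2, 7, 5, 0]
  pop 3: no out-edges | ready=[6] | order so far=[1, 4, 2, 7, 5, 0, 3]
  pop 6: no out-edges | ready=[] | order so far=[1, 4, 2, 7, 5, 0, 3, 6]
New canonical toposort: [1, 4, 2, 7, 5, 0, 3, 6]
Compare positions:
  Node 0: index 4 -> 5 (moved)
  Node 1: index 0 -> 0 (same)
  Node 2: index 2 -> 2 (same)
  Node 3: index 5 -> 6 (moved)
  Node 4: index 1 -> 1 (same)
  Node 5: index 3 -> 4 (moved)
  Node 6: index 7 -> 7 (same)
  Node 7: index 6 -> 3 (moved)
Nodes that changed position: 0 3 5 7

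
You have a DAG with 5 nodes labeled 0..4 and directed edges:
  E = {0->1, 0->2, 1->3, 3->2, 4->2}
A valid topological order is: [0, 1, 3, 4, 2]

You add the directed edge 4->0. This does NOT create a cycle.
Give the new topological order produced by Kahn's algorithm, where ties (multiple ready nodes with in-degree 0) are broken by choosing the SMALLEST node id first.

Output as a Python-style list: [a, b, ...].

Answer: [4, 0, 1, 3, 2]

Derivation:
Old toposort: [0, 1, 3, 4, 2]
Added edge: 4->0
Position of 4 (3) > position of 0 (0). Must reorder: 4 must now come before 0.
Run Kahn's algorithm (break ties by smallest node id):
  initial in-degrees: [1, 1, 3, 1, 0]
  ready (indeg=0): [4]
  pop 4: indeg[0]->0; indeg[2]->2 | ready=[0] | order so far=[4]
  pop 0: indeg[1]->0; indeg[2]->1 | ready=[1] | order so far=[4, 0]
  pop 1: indeg[3]->0 | ready=[3] | order so far=[4, 0, 1]
  pop 3: indeg[2]->0 | ready=[2] | order so far=[4, 0, 1, 3]
  pop 2: no out-edges | ready=[] | order so far=[4, 0, 1, 3, 2]
  Result: [4, 0, 1, 3, 2]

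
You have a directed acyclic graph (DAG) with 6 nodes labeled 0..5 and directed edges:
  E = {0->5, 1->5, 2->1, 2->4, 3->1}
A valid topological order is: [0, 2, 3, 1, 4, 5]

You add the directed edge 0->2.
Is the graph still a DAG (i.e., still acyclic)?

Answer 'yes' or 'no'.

Given toposort: [0, 2, 3, 1, 4, 5]
Position of 0: index 0; position of 2: index 1
New edge 0->2: forward
Forward edge: respects the existing order. Still a DAG, same toposort still valid.
Still a DAG? yes

Answer: yes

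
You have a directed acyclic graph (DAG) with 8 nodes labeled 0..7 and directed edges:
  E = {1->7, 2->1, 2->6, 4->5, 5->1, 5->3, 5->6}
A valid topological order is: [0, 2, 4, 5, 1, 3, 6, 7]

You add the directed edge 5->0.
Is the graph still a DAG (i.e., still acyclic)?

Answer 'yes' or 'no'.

Answer: yes

Derivation:
Given toposort: [0, 2, 4, 5, 1, 3, 6, 7]
Position of 5: index 3; position of 0: index 0
New edge 5->0: backward (u after v in old order)
Backward edge: old toposort is now invalid. Check if this creates a cycle.
Does 0 already reach 5? Reachable from 0: [0]. NO -> still a DAG (reorder needed).
Still a DAG? yes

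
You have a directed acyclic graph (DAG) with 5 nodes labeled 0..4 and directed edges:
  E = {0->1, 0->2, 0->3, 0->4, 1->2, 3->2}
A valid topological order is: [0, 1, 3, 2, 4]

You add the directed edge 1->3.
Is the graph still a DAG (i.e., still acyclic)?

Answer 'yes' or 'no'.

Answer: yes

Derivation:
Given toposort: [0, 1, 3, 2, 4]
Position of 1: index 1; position of 3: index 2
New edge 1->3: forward
Forward edge: respects the existing order. Still a DAG, same toposort still valid.
Still a DAG? yes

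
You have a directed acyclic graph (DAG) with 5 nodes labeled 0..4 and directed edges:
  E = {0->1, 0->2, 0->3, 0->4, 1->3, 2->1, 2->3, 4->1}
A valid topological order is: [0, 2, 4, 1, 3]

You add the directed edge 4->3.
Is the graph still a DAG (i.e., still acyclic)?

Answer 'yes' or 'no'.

Given toposort: [0, 2, 4, 1, 3]
Position of 4: index 2; position of 3: index 4
New edge 4->3: forward
Forward edge: respects the existing order. Still a DAG, same toposort still valid.
Still a DAG? yes

Answer: yes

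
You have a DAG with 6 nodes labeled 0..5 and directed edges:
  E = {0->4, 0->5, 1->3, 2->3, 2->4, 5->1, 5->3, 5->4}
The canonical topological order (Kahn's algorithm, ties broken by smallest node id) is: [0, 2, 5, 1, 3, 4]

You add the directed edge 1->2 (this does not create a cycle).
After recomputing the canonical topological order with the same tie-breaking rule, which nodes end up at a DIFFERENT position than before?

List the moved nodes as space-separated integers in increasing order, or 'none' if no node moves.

Old toposort: [0, 2, 5, 1, 3, 4]
Added edge 1->2
Recompute Kahn (smallest-id tiebreak):
  initial in-degrees: [0, 1, 1, 3, 3, 1]
  ready (indeg=0): [0]
  pop 0: indeg[4]->2; indeg[5]->0 | ready=[5] | order so far=[0]
  pop 5: indeg[1]->0; indeg[3]->2; indeg[4]->1 | ready=[1] | order so far=[0, 5]
  pop 1: indeg[2]->0; indeg[3]->1 | ready=[2] | order so far=[0, 5, 1]
  pop 2: indeg[3]->0; indeg[4]->0 | ready=[3, 4] | order so far=[0, 5, 1, 2]
  pop 3: no out-edges | ready=[4] | order so far=[0, 5, 1, 2, 3]
  pop 4: no out-edges | ready=[] | order so far=[0, 5, 1, 2, 3, 4]
New canonical toposort: [0, 5, 1, 2, 3, 4]
Compare positions:
  Node 0: index 0 -> 0 (same)
  Node 1: index 3 -> 2 (moved)
  Node 2: index 1 -> 3 (moved)
  Node 3: index 4 -> 4 (same)
  Node 4: index 5 -> 5 (same)
  Node 5: index 2 -> 1 (moved)
Nodes that changed position: 1 2 5

Answer: 1 2 5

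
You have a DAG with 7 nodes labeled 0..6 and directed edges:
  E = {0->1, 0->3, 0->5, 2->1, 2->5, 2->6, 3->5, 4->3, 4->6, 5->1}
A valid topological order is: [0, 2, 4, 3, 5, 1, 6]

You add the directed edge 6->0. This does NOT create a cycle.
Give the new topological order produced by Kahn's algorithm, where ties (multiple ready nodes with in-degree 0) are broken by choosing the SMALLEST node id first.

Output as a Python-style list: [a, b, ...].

Answer: [2, 4, 6, 0, 3, 5, 1]

Derivation:
Old toposort: [0, 2, 4, 3, 5, 1, 6]
Added edge: 6->0
Position of 6 (6) > position of 0 (0). Must reorder: 6 must now come before 0.
Run Kahn's algorithm (break ties by smallest node id):
  initial in-degrees: [1, 3, 0, 2, 0, 3, 2]
  ready (indeg=0): [2, 4]
  pop 2: indeg[1]->2; indeg[5]->2; indeg[6]->1 | ready=[4] | order so far=[2]
  pop 4: indeg[3]->1; indeg[6]->0 | ready=[6] | order so far=[2, 4]
  pop 6: indeg[0]->0 | ready=[0] | order so far=[2, 4, 6]
  pop 0: indeg[1]->1; indeg[3]->0; indeg[5]->1 | ready=[3] | order so far=[2, 4, 6, 0]
  pop 3: indeg[5]->0 | ready=[5] | order so far=[2, 4, 6, 0, 3]
  pop 5: indeg[1]->0 | ready=[1] | order so far=[2, 4, 6, 0, 3, 5]
  pop 1: no out-edges | ready=[] | order so far=[2, 4, 6, 0, 3, 5, 1]
  Result: [2, 4, 6, 0, 3, 5, 1]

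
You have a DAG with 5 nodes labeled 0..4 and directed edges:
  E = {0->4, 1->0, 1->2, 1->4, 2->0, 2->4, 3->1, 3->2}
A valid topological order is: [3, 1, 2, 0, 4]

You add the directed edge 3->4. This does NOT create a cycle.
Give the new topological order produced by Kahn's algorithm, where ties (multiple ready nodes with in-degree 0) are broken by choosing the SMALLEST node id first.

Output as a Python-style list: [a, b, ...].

Old toposort: [3, 1, 2, 0, 4]
Added edge: 3->4
Position of 3 (0) < position of 4 (4). Old order still valid.
Run Kahn's algorithm (break ties by smallest node id):
  initial in-degrees: [2, 1, 2, 0, 4]
  ready (indeg=0): [3]
  pop 3: indeg[1]->0; indeg[2]->1; indeg[4]->3 | ready=[1] | order so far=[3]
  pop 1: indeg[0]->1; indeg[2]->0; indeg[4]->2 | ready=[2] | order so far=[3, 1]
  pop 2: indeg[0]->0; indeg[4]->1 | ready=[0] | order so far=[3, 1, 2]
  pop 0: indeg[4]->0 | ready=[4] | order so far=[3, 1, 2, 0]
  pop 4: no out-edges | ready=[] | order so far=[3, 1, 2, 0, 4]
  Result: [3, 1, 2, 0, 4]

Answer: [3, 1, 2, 0, 4]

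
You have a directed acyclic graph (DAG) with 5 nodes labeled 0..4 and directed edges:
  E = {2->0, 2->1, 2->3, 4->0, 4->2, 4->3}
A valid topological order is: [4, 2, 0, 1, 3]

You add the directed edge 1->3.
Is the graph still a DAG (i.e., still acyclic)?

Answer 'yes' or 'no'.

Given toposort: [4, 2, 0, 1, 3]
Position of 1: index 3; position of 3: index 4
New edge 1->3: forward
Forward edge: respects the existing order. Still a DAG, same toposort still valid.
Still a DAG? yes

Answer: yes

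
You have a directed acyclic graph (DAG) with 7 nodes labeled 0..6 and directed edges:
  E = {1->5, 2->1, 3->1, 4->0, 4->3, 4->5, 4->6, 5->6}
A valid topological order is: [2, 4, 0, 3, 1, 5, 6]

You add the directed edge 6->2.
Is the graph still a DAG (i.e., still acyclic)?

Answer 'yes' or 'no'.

Answer: no

Derivation:
Given toposort: [2, 4, 0, 3, 1, 5, 6]
Position of 6: index 6; position of 2: index 0
New edge 6->2: backward (u after v in old order)
Backward edge: old toposort is now invalid. Check if this creates a cycle.
Does 2 already reach 6? Reachable from 2: [1, 2, 5, 6]. YES -> cycle!
Still a DAG? no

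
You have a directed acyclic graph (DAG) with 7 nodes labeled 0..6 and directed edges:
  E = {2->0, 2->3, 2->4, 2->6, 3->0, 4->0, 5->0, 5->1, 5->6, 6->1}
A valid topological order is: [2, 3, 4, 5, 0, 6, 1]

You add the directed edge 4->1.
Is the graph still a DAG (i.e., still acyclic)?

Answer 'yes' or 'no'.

Answer: yes

Derivation:
Given toposort: [2, 3, 4, 5, 0, 6, 1]
Position of 4: index 2; position of 1: index 6
New edge 4->1: forward
Forward edge: respects the existing order. Still a DAG, same toposort still valid.
Still a DAG? yes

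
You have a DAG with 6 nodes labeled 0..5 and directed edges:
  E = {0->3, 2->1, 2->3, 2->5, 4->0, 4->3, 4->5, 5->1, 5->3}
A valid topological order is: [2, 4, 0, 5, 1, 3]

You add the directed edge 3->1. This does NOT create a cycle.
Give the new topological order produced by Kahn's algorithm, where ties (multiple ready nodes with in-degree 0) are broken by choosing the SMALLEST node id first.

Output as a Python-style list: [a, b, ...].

Answer: [2, 4, 0, 5, 3, 1]

Derivation:
Old toposort: [2, 4, 0, 5, 1, 3]
Added edge: 3->1
Position of 3 (5) > position of 1 (4). Must reorder: 3 must now come before 1.
Run Kahn's algorithm (break ties by smallest node id):
  initial in-degrees: [1, 3, 0, 4, 0, 2]
  ready (indeg=0): [2, 4]
  pop 2: indeg[1]->2; indeg[3]->3; indeg[5]->1 | ready=[4] | order so far=[2]
  pop 4: indeg[0]->0; indeg[3]->2; indeg[5]->0 | ready=[0, 5] | order so far=[2, 4]
  pop 0: indeg[3]->1 | ready=[5] | order so far=[2, 4, 0]
  pop 5: indeg[1]->1; indeg[3]->0 | ready=[3] | order so far=[2, 4, 0, 5]
  pop 3: indeg[1]->0 | ready=[1] | order so far=[2, 4, 0, 5, 3]
  pop 1: no out-edges | ready=[] | order so far=[2, 4, 0, 5, 3, 1]
  Result: [2, 4, 0, 5, 3, 1]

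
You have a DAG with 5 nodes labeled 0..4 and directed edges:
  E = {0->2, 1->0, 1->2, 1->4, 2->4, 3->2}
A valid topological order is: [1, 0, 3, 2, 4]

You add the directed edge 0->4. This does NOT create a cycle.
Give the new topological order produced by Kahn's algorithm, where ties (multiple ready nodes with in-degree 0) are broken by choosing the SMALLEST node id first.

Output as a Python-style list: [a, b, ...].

Old toposort: [1, 0, 3, 2, 4]
Added edge: 0->4
Position of 0 (1) < position of 4 (4). Old order still valid.
Run Kahn's algorithm (break ties by smallest node id):
  initial in-degrees: [1, 0, 3, 0, 3]
  ready (indeg=0): [1, 3]
  pop 1: indeg[0]->0; indeg[2]->2; indeg[4]->2 | ready=[0, 3] | order so far=[1]
  pop 0: indeg[2]->1; indeg[4]->1 | ready=[3] | order so far=[1, 0]
  pop 3: indeg[2]->0 | ready=[2] | order so far=[1, 0, 3]
  pop 2: indeg[4]->0 | ready=[4] | order so far=[1, 0, 3, 2]
  pop 4: no out-edges | ready=[] | order so far=[1, 0, 3, 2, 4]
  Result: [1, 0, 3, 2, 4]

Answer: [1, 0, 3, 2, 4]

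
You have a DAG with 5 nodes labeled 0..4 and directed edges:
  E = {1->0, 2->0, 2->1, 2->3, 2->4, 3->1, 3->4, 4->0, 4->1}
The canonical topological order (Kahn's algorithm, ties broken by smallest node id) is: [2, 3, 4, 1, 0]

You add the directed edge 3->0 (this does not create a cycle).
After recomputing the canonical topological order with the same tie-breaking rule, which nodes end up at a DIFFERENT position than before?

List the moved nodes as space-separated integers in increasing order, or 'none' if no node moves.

Answer: none

Derivation:
Old toposort: [2, 3, 4, 1, 0]
Added edge 3->0
Recompute Kahn (smallest-id tiebreak):
  initial in-degrees: [4, 3, 0, 1, 2]
  ready (indeg=0): [2]
  pop 2: indeg[0]->3; indeg[1]->2; indeg[3]->0; indeg[4]->1 | ready=[3] | order so far=[2]
  pop 3: indeg[0]->2; indeg[1]->1; indeg[4]->0 | ready=[4] | order so far=[2, 3]
  pop 4: indeg[0]->1; indeg[1]->0 | ready=[1] | order so far=[2, 3, 4]
  pop 1: indeg[0]->0 | ready=[0] | order so far=[2, 3, 4, 1]
  pop 0: no out-edges | ready=[] | order so far=[2, 3, 4, 1, 0]
New canonical toposort: [2, 3, 4, 1, 0]
Compare positions:
  Node 0: index 4 -> 4 (same)
  Node 1: index 3 -> 3 (same)
  Node 2: index 0 -> 0 (same)
  Node 3: index 1 -> 1 (same)
  Node 4: index 2 -> 2 (same)
Nodes that changed position: none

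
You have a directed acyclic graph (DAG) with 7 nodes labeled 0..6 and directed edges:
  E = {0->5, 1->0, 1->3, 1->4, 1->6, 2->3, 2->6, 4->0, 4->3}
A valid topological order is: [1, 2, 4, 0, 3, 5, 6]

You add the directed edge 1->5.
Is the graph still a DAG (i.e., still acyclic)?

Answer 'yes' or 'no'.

Given toposort: [1, 2, 4, 0, 3, 5, 6]
Position of 1: index 0; position of 5: index 5
New edge 1->5: forward
Forward edge: respects the existing order. Still a DAG, same toposort still valid.
Still a DAG? yes

Answer: yes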